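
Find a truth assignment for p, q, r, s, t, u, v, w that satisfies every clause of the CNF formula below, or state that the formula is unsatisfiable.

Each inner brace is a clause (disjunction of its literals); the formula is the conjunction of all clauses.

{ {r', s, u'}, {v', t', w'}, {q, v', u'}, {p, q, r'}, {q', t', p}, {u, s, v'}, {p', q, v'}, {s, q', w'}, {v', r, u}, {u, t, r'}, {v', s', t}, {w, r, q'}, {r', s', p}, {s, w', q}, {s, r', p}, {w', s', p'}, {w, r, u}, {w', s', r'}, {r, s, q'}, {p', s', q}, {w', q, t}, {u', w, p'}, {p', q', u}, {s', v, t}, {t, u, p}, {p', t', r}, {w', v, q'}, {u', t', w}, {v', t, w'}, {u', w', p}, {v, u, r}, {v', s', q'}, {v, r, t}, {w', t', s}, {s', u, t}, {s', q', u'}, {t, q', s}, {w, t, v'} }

p: 1,  q: 0,  r: 1,  s: 0,  t: 1,  u: 0,  v: 0,  w: 0

Case r = 1:
Case s = 0:
(u') alone gives u = 0.
(v') alone gives v = 0.
(t) alone gives t = 1.
(p) alone gives p = 1.
(q') alone gives q = 0.
(w') alone gives w = 0.
This assignment satisfies each clause.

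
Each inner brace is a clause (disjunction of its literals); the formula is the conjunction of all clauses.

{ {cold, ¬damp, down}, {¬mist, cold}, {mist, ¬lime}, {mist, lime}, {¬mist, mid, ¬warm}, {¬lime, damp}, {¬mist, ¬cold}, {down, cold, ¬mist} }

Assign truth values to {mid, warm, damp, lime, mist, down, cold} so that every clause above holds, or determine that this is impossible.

Suppose mist = False.
The clause (¬lime) is unit, so lime = False.
But (lime) is also a unit clause — contradiction.
So mist must be the other value — set mist = True.
The clause (cold) is unit, so cold = True.
But (¬cold) is also a unit clause — contradiction.
Both values of mist lead to a conflict.

UNSATISFIABLE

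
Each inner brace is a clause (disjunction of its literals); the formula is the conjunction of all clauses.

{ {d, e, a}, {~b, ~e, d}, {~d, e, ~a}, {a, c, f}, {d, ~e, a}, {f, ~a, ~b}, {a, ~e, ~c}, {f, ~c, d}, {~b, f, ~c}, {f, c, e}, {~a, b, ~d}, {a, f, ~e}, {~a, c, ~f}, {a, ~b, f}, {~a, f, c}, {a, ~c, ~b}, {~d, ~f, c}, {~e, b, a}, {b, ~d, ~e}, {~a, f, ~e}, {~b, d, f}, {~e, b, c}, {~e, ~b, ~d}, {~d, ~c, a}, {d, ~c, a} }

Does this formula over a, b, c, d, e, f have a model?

Suppose d = 0.
Suppose e = 1.
From the singleton clause (~b), b = 0.
From the singleton clause (a), a = 1.
From the singleton clause (f), f = 1.
From the singleton clause (c), c = 1.
Every clause now holds.
A satisfying assignment: a ↦ 1, b ↦ 0, c ↦ 1, d ↦ 0, e ↦ 1, f ↦ 1.

Satisfiable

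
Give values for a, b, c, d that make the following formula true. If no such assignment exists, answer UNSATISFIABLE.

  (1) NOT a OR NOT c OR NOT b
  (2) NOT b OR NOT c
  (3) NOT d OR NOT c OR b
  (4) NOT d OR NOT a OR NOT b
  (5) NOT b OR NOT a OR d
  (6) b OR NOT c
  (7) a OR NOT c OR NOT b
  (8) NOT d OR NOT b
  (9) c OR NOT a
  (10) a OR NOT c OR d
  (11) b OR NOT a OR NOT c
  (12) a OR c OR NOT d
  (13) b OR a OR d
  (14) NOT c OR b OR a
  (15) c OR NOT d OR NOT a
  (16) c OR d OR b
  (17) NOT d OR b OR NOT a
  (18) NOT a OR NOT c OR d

a ↦ false, b ↦ true, c ↦ false, d ↦ false

Case b = true:
Unit clause (NOT c) forces c = false.
Unit clause (NOT d) forces d = false.
Unit clause (NOT a) forces a = false.
This assignment satisfies each clause.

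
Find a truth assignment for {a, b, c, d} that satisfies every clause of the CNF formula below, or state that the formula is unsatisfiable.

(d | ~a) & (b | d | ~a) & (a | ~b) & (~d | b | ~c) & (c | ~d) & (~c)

The clause (~c) is unit, so c = 0.
The clause (~d) is unit, so d = 0.
The clause (~a) is unit, so a = 0.
The clause (~b) is unit, so b = 0.
This assignment satisfies each clause.

a ↦ 0; b ↦ 0; c ↦ 0; d ↦ 0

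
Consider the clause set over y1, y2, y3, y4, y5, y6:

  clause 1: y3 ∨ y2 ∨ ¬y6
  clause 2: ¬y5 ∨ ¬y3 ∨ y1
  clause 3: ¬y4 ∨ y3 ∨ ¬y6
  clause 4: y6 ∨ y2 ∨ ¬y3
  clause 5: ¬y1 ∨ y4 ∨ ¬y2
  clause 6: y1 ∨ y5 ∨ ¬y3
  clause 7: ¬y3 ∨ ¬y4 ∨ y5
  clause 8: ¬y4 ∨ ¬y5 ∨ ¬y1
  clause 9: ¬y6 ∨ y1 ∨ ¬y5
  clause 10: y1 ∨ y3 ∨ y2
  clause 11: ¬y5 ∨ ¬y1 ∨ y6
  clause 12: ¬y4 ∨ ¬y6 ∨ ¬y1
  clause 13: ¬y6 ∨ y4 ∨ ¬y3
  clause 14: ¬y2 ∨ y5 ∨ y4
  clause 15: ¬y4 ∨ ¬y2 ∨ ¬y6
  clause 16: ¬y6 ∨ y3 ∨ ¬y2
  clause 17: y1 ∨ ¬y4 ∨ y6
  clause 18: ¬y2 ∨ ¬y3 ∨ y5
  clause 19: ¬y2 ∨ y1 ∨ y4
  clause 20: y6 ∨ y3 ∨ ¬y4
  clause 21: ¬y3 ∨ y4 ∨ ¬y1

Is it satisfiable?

Try y3 = False.
Try y2 = False.
From the singleton clause (¬y6), y6 = False.
From the singleton clause (y1), y1 = True.
From the singleton clause (¬y5), y5 = False.
From the singleton clause (¬y4), y4 = False.
All clauses are satisfied.
A satisfying assignment: y1=True,  y2=False,  y3=False,  y4=False,  y5=False,  y6=False.

Yes, satisfiable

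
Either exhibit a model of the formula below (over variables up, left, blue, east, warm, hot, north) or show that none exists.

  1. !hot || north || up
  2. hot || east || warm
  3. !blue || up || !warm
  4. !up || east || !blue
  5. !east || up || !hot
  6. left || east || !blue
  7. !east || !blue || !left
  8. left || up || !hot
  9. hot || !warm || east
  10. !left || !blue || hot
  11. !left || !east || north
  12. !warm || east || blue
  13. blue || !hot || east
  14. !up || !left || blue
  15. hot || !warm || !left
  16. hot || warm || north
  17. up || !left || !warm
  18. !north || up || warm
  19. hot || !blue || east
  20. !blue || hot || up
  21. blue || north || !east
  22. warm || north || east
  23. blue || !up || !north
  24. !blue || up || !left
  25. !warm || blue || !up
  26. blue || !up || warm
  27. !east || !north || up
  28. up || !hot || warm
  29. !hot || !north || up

up=true; left=false; blue=true; east=true; warm=false; hot=true; north=false

Case hot = true:
Case north = false:
From the singleton clause (up), up = true.
Case east = true:
From the singleton clause (!left), left = false.
From the singleton clause (blue), blue = true.
All clauses hold; warm can take either value.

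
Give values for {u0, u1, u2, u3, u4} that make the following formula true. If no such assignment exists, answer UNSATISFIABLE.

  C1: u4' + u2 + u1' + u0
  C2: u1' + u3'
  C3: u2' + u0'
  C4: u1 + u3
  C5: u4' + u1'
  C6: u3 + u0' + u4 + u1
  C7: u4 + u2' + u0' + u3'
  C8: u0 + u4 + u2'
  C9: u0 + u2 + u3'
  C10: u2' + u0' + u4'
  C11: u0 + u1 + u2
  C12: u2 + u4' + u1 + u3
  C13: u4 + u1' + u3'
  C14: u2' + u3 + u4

Case u1 = 1:
The clause (u3') is unit, so u3 = 0.
The clause (u4') is unit, so u4 = 0.
The clause (u2') is unit, so u2 = 0.
All clauses hold; u0 can take either value.

u0 ↦ 1; u1 ↦ 1; u2 ↦ 0; u3 ↦ 0; u4 ↦ 0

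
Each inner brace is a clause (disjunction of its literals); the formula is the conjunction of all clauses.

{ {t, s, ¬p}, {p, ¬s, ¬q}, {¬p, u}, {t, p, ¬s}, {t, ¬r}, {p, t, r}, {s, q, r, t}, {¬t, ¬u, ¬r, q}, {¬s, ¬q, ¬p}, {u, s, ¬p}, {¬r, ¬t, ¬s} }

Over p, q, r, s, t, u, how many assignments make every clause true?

14

There are 2^6 = 64 truth assignments over (p, q, r, s, t, u).
Split on t. With t = True, the clauses containing t are satisfied and ¬t drops from the rest; 13 of the 2^5 = 32 assignments to the other variables satisfy what remains.
With t = False, by the same count on the reduced clause set, 1 assignment works.
(One model: p=F, q=F, r=F, s=F, t=T, u=F.)
Total: 13 + 1 = 14.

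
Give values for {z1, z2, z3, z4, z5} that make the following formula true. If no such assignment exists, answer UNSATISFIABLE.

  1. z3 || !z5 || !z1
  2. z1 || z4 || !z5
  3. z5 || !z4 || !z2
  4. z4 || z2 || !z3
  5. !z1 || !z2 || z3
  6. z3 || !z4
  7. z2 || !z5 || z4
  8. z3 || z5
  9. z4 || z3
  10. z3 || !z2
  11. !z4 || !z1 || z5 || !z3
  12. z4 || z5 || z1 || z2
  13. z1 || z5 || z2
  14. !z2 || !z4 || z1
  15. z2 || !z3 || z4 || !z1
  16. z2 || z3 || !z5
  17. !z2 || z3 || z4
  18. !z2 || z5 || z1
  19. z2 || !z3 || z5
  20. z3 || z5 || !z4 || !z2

z1: true,  z2: true,  z3: true,  z4: false,  z5: false

Case z3 = true:
Case z4 = false:
Unit clause (z2) forces z2 = true.
Case z1 = true:
Every clause is now satisfied; z5 is unconstrained.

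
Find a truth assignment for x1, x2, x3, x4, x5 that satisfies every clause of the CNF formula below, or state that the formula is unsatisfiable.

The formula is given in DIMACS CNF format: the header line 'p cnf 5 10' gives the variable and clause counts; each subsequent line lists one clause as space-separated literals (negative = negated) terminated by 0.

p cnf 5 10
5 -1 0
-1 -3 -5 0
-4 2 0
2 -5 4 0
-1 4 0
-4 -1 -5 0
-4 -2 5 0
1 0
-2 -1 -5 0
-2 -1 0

Unit clause (x1) forces x1 = True.
Unit clause (x5) forces x5 = True.
Unit clause (¬x3) forces x3 = False.
Unit clause (x4) forces x4 = True.
But (¬x4) is also a unit clause — contradiction.

UNSATISFIABLE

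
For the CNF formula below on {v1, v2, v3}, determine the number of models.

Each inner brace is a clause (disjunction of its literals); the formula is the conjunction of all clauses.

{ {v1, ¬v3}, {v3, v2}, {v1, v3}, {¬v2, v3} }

There are 2^3 = 8 truth assignments over (v1, v2, v3).
Check each against the 4 clauses (columns in the order v1, v2, v3):
  F F F  ✗ fails (v3 ∨ v2)
  F F T  ✗ fails (v1 ∨ ¬v3)
  F T F  ✗ fails (v1 ∨ v3)
  F T T  ✗ fails (v1 ∨ ¬v3)
  T F F  ✗ fails (v3 ∨ v2)
  T F T  ✓ satisfies all
  T T F  ✗ fails (¬v2 ∨ v3)
  T T T  ✓ satisfies all
2 of the 8 rows are models.

2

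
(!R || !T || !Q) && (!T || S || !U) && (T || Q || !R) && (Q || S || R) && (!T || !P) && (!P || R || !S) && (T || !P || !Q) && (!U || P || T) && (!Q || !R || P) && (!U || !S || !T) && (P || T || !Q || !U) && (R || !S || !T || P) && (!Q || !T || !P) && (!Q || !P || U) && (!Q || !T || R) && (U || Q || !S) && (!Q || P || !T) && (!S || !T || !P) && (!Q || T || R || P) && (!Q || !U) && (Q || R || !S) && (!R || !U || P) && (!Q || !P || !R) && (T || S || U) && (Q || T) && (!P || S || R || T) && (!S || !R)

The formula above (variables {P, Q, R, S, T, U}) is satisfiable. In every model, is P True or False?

Suppose P = true.
(!T) alone gives T = false.
(!Q) alone gives Q = false.
Now (Q) is unsatisfied and unit — conflict.
So every satisfying assignment has P = False.

False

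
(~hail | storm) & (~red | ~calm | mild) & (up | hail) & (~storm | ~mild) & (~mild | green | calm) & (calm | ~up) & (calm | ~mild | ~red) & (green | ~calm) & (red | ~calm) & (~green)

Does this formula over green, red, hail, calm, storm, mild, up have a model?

Unit clause (~green) forces green = 0.
Unit clause (~calm) forces calm = 0.
Unit clause (~mild) forces mild = 0.
Unit clause (~up) forces up = 0.
Unit clause (hail) forces hail = 1.
Unit clause (storm) forces storm = 1.
No clause remains; red is free.
A satisfying assignment: green=0,  red=0,  hail=1,  calm=0,  storm=1,  mild=0,  up=0.

Yes, satisfiable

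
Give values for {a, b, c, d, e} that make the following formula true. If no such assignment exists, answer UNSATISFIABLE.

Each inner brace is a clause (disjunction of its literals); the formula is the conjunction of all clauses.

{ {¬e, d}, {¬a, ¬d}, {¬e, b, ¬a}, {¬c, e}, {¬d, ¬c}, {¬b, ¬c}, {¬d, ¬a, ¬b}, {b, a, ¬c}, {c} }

(c) alone gives c = True.
(e) alone gives e = True.
(d) alone gives d = True.
But (¬d) is also a unit clause — contradiction.

UNSATISFIABLE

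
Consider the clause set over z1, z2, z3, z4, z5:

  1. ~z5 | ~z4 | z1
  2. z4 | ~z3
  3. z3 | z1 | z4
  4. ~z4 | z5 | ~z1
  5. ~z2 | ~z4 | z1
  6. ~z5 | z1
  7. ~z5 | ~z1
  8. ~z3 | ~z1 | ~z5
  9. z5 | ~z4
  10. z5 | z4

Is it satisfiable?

Unsatisfiable

Branch on z4: set z4 = 1.
From the singleton clause (z5), z5 = 1.
From the singleton clause (z1), z1 = 1.
But (~z1) is also a unit clause — contradiction.
So z4 must be the other value — set z4 = 0.
From the singleton clause (~z3), z3 = 0.
From the singleton clause (z1), z1 = 1.
From the singleton clause (~z5), z5 = 0.
But (z5) is also a unit clause — contradiction.
Neither z4 = 1 nor z4 = 0 works.
No assignment satisfies every clause.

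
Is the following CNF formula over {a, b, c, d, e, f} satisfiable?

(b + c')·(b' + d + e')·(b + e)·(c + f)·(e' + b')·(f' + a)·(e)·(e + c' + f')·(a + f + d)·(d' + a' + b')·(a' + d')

The clause (e) is unit, so e = 1.
The clause (b') is unit, so b = 0.
The clause (c') is unit, so c = 0.
The clause (f) is unit, so f = 1.
The clause (a) is unit, so a = 1.
The clause (d') is unit, so d = 0.
This assignment satisfies each clause.
A satisfying assignment: a: 1, b: 0, c: 0, d: 0, e: 1, f: 1.

Yes, satisfiable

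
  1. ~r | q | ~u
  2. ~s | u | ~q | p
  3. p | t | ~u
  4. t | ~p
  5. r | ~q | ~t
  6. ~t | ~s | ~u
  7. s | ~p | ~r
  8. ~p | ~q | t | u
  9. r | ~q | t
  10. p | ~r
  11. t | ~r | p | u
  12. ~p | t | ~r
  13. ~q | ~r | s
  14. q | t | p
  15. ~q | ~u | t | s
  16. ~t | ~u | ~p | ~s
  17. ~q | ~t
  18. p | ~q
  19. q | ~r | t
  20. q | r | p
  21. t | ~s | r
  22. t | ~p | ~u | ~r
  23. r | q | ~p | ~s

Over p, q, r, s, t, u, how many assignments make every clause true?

There are 2^6 = 64 truth assignments over (p, q, r, s, t, u).
Split on p. With p = 1, the clauses containing p are satisfied and ~p drops from the rest; 3 of the 2^5 = 32 assignments to the other variables satisfy what remains.
With p = 0, by the same count on the reduced clause set, 0 assignments work.
(One model: p=T, q=F, r=F, s=F, t=T, u=F.)
Total: 3 + 0 = 3.

3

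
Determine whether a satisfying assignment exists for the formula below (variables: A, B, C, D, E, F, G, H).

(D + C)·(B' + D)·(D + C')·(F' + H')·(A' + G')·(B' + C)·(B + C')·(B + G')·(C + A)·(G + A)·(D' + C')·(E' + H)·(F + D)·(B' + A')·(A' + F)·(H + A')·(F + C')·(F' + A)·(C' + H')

Try D = 1.
From the singleton clause (C'), C = 0.
From the singleton clause (B'), B = 0.
From the singleton clause (G'), G = 0.
From the singleton clause (A), A = 1.
From the singleton clause (F), F = 1.
From the singleton clause (H'), H = 0.
Now (H) is unsatisfied and unit — conflict.
Backtrack on D: now try D = 0.
From the singleton clause (C), C = 1.
Now (C') is unsatisfied and unit — conflict.
Both values of D lead to a conflict.
No assignment satisfies every clause.

No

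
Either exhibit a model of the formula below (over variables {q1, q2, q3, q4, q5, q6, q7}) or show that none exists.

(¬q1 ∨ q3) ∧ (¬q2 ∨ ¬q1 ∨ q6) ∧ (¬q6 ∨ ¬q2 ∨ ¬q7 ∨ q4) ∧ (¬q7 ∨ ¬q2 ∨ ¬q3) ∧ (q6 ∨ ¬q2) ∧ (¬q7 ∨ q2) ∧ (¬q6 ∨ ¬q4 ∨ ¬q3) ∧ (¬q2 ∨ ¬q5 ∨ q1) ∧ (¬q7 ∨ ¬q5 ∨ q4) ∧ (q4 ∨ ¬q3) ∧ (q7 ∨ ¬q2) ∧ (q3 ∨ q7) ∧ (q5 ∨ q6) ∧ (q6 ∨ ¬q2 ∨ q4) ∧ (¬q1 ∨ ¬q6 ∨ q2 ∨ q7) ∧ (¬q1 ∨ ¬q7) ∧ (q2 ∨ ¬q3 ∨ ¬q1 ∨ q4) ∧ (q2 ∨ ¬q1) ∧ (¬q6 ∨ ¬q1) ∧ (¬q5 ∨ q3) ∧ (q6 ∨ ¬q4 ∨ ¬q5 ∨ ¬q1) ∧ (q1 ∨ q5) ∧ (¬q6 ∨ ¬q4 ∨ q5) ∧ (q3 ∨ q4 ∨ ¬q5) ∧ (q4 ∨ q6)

Branch on q1: set q1 = False.
From the singleton clause (q5), q5 = True.
From the singleton clause (¬q2), q2 = False.
From the singleton clause (¬q7), q7 = False.
From the singleton clause (q3), q3 = True.
From the singleton clause (q4), q4 = True.
From the singleton clause (¬q6), q6 = False.
All clauses are satisfied.

q1: False, q2: False, q3: True, q4: True, q5: True, q6: False, q7: False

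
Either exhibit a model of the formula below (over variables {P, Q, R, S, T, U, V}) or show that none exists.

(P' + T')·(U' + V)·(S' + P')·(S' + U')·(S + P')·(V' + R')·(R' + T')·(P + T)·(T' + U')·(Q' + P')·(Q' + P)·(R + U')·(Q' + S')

P=0; Q=0; R=0; S=0; T=1; U=0; V=1

Try P = 0.
The clause (T) is unit, so T = 1.
The clause (R') is unit, so R = 0.
The clause (U') is unit, so U = 0.
The clause (Q') is unit, so Q = 0.
Every clause is now satisfied; S, V are unconstrained.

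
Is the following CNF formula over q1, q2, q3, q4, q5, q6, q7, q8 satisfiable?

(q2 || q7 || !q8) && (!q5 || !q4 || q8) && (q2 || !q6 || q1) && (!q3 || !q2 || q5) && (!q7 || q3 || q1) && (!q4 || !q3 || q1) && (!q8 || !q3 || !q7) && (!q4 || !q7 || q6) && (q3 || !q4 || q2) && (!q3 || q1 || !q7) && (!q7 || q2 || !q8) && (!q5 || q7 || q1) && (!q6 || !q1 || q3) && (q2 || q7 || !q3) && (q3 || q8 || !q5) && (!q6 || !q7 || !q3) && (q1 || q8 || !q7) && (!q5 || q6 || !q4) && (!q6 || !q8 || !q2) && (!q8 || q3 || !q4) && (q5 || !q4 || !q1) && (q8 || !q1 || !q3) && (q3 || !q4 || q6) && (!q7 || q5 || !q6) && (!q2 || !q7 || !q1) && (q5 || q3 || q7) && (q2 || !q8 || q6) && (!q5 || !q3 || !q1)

Case q2 = false:
Case q7 = true:
(!q8) alone gives q8 = false.
(q1) alone gives q1 = true.
(!q3) alone gives q3 = false.
(!q4) alone gives q4 = false.
(!q6) alone gives q6 = false.
(!q5) alone gives q5 = false.
Every clause now holds.
A satisfying assignment: q1: true; q2: false; q3: false; q4: false; q5: false; q6: false; q7: true; q8: false.

Yes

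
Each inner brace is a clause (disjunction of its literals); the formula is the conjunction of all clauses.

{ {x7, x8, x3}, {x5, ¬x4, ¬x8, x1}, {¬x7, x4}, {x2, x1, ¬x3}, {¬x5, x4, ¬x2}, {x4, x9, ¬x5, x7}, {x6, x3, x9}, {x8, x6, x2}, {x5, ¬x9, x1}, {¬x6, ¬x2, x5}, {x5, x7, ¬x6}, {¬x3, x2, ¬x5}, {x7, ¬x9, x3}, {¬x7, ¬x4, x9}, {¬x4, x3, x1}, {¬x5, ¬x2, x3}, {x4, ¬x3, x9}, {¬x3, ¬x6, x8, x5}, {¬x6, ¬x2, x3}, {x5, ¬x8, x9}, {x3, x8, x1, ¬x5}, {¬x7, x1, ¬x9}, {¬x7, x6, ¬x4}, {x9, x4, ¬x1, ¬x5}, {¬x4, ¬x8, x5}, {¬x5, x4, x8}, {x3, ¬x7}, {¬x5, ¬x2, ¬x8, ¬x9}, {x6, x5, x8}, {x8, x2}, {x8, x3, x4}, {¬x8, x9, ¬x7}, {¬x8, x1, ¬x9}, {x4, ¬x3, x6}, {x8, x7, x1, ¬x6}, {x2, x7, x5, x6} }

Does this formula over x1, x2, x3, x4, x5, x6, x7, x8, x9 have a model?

Branch on x7: set x7 = False.
Branch on x8: set x8 = False.
The clause (x3) is unit, so x3 = True.
The clause (x2) is unit, so x2 = True.
Branch on x5: set x5 = True.
The clause (x4) is unit, so x4 = True.
Branch on x1: set x1 = False.
The clause (¬x6) is unit, so x6 = False.
All clauses hold; x9 can take either value.
A satisfying assignment: x1=False; x2=True; x3=True; x4=True; x5=True; x6=False; x7=False; x8=False; x9=False.

Satisfiable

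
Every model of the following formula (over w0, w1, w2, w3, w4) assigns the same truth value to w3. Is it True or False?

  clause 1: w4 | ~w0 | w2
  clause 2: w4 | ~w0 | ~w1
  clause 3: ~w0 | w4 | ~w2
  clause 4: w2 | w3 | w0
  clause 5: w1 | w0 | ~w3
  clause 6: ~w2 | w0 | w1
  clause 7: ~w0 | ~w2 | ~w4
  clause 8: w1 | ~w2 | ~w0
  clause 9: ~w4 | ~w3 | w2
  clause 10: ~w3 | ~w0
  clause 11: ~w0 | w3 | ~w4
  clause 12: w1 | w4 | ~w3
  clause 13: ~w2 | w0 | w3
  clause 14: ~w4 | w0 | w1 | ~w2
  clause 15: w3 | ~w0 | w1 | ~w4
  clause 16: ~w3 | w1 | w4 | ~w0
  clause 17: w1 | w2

Suppose w3 = 0.
Try w2 = 1.
Unit clause (w0) forces w0 = 1.
Unit clause (w4) forces w4 = 1.
But (~w4) is also a unit clause — contradiction.
So w2 must be the other value — set w2 = 0.
Unit clause (w0) forces w0 = 1.
Unit clause (w4) forces w4 = 1.
But (~w4) is also a unit clause — contradiction.
Neither w2 = 1 nor w2 = 0 works.
So every satisfying assignment has w3 = True.

True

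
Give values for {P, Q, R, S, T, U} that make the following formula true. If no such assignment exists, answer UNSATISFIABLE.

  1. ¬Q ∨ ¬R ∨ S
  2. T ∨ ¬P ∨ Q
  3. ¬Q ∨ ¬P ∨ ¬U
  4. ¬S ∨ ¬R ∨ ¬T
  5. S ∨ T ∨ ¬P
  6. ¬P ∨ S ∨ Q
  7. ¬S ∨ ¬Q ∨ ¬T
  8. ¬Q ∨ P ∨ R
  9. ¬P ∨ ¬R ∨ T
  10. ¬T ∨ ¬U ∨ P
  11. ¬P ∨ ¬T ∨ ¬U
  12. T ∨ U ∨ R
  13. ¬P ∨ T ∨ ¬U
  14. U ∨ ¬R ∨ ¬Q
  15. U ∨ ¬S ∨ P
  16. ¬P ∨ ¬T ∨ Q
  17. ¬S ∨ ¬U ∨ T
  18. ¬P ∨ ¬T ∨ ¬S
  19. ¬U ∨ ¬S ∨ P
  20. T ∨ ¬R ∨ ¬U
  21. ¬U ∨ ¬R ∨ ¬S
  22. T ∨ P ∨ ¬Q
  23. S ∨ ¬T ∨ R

P: False,  Q: False,  R: True,  S: False,  T: False,  U: False

Case Q = False:
Case T = False:
The clause (¬P) is unit, so P = False.
Case U = False:
The clause (R) is unit, so R = True.
The clause (¬S) is unit, so S = False.
Every clause now holds.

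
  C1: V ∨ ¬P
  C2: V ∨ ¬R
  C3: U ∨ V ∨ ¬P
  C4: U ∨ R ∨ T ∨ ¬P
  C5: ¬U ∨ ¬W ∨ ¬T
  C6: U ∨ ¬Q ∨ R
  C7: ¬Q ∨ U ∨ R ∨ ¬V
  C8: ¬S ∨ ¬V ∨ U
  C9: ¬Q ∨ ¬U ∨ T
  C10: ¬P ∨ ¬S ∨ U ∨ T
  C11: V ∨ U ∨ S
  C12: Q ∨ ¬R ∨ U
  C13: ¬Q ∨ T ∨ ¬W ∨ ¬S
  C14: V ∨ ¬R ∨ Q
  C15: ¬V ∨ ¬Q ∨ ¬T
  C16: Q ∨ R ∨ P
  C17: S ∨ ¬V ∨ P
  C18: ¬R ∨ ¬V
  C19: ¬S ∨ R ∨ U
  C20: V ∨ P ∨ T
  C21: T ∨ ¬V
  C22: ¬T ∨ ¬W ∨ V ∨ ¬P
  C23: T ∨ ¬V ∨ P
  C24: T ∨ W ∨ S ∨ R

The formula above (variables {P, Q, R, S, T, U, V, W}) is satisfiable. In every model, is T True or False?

True

Suppose T = False.
Unit clause (¬V) forces V = False.
Unit clause (¬P) forces P = False.
That conflicts with the unit clause (P).
So every satisfying assignment has T = True.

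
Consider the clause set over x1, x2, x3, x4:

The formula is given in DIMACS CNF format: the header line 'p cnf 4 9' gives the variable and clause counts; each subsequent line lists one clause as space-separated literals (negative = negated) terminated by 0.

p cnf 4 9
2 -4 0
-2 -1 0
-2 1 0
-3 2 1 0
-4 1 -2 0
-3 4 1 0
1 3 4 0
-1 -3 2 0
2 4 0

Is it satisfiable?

Suppose x2 = True.
Unit clause (¬x1) forces x1 = False.
But (x1) is also a unit clause — contradiction.
Backtrack on x2: now try x2 = False.
Unit clause (¬x4) forces x4 = False.
But (x4) is also a unit clause — contradiction.
Neither x2 = True nor x2 = False works.
No assignment satisfies every clause.

No, unsatisfiable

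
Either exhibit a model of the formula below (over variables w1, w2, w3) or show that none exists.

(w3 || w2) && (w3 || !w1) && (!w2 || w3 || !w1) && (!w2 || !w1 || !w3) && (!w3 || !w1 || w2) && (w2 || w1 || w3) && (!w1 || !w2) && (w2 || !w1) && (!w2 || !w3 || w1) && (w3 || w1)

Branch on w3: set w3 = true.
Branch on w2: set w2 = false.
(!w1) alone gives w1 = false.
All clauses are satisfied.

w1 ↦ false,  w2 ↦ false,  w3 ↦ true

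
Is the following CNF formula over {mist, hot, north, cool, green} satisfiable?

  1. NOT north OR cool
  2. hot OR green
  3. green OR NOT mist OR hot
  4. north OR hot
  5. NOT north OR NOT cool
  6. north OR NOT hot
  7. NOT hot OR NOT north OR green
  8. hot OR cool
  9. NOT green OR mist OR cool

Case north = false:
(hot) alone gives hot = true.
That conflicts with the unit clause (NOT hot).
That branch fails; take north = true instead.
(cool) alone gives cool = true.
That conflicts with the unit clause (NOT cool).
Either choice for north ends in contradiction.
No assignment satisfies every clause.

No, unsatisfiable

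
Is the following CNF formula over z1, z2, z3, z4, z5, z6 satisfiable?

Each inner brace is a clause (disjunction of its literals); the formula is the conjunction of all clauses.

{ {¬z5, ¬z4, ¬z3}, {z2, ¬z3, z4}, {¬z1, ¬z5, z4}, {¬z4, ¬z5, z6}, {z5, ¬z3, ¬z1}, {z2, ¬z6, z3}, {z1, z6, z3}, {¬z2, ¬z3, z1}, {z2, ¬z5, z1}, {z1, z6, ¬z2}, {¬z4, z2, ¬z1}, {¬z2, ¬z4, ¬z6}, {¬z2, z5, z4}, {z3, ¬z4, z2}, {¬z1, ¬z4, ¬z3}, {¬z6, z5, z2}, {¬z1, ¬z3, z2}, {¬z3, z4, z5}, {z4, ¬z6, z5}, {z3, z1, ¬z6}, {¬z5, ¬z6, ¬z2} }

Yes, satisfiable

Try z5 = False.
Try z3 = True.
(¬z1) alone gives z1 = False.
(¬z2) alone gives z2 = False.
(z4) alone gives z4 = True.
(¬z6) alone gives z6 = False.
This assignment satisfies each clause.
A satisfying assignment: z1: False,  z2: False,  z3: True,  z4: True,  z5: False,  z6: False.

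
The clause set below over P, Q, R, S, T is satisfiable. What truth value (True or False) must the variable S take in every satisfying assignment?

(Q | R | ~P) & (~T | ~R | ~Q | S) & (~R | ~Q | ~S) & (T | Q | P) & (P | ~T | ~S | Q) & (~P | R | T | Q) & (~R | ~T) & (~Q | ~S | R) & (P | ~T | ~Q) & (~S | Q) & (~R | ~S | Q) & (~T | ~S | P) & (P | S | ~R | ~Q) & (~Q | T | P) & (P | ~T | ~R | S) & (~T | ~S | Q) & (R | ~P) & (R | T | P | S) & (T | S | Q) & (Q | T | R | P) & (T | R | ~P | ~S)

False

Suppose S = 1.
From the singleton clause (Q), Q = 1.
From the singleton clause (~R), R = 0.
Now (R) is unsatisfied and unit — conflict.
So every satisfying assignment has S = False.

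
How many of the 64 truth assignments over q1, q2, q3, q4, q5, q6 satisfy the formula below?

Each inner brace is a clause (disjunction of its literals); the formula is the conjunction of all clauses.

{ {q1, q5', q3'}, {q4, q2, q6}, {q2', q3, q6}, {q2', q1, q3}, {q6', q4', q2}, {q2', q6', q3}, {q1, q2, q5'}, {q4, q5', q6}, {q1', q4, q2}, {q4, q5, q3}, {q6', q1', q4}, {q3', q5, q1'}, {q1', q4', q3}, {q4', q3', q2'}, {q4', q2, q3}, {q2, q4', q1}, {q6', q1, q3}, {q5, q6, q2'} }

3

There are 2^6 = 64 truth assignments over (q1, q2, q3, q4, q5, q6).
Split on q2. With q2 = 1, the clauses containing q2 are satisfied and q2' drops from the rest; 1 of the 2^5 = 32 assignments to the other variables satisfy what remains.
With q2 = 0, by the same count on the reduced clause set, 2 assignments work.
(One model: q1=F, q2=F, q3=T, q4=F, q5=F, q6=T.)
Total: 1 + 2 = 3.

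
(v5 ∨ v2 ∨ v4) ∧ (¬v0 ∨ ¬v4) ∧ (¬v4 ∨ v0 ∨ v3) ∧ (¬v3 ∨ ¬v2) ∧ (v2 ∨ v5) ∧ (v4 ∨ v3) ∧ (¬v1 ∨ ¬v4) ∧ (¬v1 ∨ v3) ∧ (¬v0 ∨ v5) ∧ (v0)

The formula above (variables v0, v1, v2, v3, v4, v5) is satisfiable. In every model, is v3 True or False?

Suppose v3 = False.
The clause (v4) is unit, so v4 = True.
The clause (¬v0) is unit, so v0 = False.
Now (v0) is unsatisfied and unit — conflict.
So every satisfying assignment has v3 = True.

True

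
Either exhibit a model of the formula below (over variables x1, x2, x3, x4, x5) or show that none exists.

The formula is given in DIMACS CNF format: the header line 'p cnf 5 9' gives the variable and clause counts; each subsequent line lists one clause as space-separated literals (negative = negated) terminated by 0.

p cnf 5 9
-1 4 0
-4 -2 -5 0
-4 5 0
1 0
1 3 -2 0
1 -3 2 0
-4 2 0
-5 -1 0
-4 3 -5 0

UNSATISFIABLE

(x1) alone gives x1 = True.
(x4) alone gives x4 = True.
(x5) alone gives x5 = True.
Now (¬x5) is unsatisfied and unit — conflict.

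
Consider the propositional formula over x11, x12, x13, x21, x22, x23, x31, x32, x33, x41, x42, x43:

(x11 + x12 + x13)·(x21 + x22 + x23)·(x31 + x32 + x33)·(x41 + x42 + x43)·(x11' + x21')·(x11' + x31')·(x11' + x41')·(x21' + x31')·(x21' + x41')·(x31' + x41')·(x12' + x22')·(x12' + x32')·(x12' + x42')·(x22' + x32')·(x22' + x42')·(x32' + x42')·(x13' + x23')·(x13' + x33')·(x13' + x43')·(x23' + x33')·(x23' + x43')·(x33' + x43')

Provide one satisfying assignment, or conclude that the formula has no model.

UNSATISFIABLE

Try x11 = 0.
Try x12 = 1.
From the singleton clause (x22'), x22 = 0.
From the singleton clause (x32'), x32 = 0.
From the singleton clause (x42'), x42 = 0.
Try x21 = 1.
From the singleton clause (x31'), x31 = 0.
From the singleton clause (x33), x33 = 1.
From the singleton clause (x41'), x41 = 0.
From the singleton clause (x43), x43 = 1.
But (x43') is also a unit clause — contradiction.
So x21 must be the other value — set x21 = 0.
From the singleton clause (x23), x23 = 1.
From the singleton clause (x13'), x13 = 0.
From the singleton clause (x33'), x33 = 0.
From the singleton clause (x31), x31 = 1.
From the singleton clause (x41'), x41 = 0.
From the singleton clause (x43), x43 = 1.
But (x43') is also a unit clause — contradiction.
Neither x21 = 1 nor x21 = 0 works.
So x12 must be the other value — set x12 = 0.
From the singleton clause (x13), x13 = 1.
From the singleton clause (x23'), x23 = 0.
From the singleton clause (x33'), x33 = 0.
From the singleton clause (x43'), x43 = 0.
Try x21 = 1.
From the singleton clause (x31'), x31 = 0.
From the singleton clause (x32), x32 = 1.
From the singleton clause (x41'), x41 = 0.
From the singleton clause (x42), x42 = 1.
But (x42') is also a unit clause — contradiction.
So x21 must be the other value — set x21 = 0.
From the singleton clause (x22), x22 = 1.
From the singleton clause (x32'), x32 = 0.
From the singleton clause (x31), x31 = 1.
From the singleton clause (x41'), x41 = 0.
From the singleton clause (x42), x42 = 1.
But (x42') is also a unit clause — contradiction.
Neither x21 = 1 nor x21 = 0 works.
Neither x12 = 1 nor x12 = 0 works.
So x11 must be the other value — set x11 = 1.
From the singleton clause (x21'), x21 = 0.
From the singleton clause (x31'), x31 = 0.
From the singleton clause (x41'), x41 = 0.
Try x22 = 1.
From the singleton clause (x12'), x12 = 0.
From the singleton clause (x32'), x32 = 0.
From the singleton clause (x33), x33 = 1.
From the singleton clause (x42'), x42 = 0.
From the singleton clause (x43), x43 = 1.
But (x43') is also a unit clause — contradiction.
So x22 must be the other value — set x22 = 0.
From the singleton clause (x23), x23 = 1.
From the singleton clause (x13'), x13 = 0.
From the singleton clause (x33'), x33 = 0.
From the singleton clause (x32), x32 = 1.
From the singleton clause (x12'), x12 = 0.
From the singleton clause (x42'), x42 = 0.
From the singleton clause (x43), x43 = 1.
But (x43') is also a unit clause — contradiction.
Neither x22 = 1 nor x22 = 0 works.
Neither x11 = 1 nor x11 = 0 works.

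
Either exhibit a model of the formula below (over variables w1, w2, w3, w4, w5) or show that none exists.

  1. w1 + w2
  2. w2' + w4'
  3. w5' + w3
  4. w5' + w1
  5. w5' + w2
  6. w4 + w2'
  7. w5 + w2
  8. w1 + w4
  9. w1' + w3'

Branch on w1: set w1 = 1.
From the singleton clause (w3'), w3 = 0.
From the singleton clause (w5'), w5 = 0.
From the singleton clause (w2), w2 = 1.
From the singleton clause (w4'), w4 = 0.
Now (w4) is unsatisfied and unit — conflict.
Backtrack on w1: now try w1 = 0.
From the singleton clause (w2), w2 = 1.
From the singleton clause (w4'), w4 = 0.
Now (w4) is unsatisfied and unit — conflict.
Neither w1 = 1 nor w1 = 0 works.

UNSATISFIABLE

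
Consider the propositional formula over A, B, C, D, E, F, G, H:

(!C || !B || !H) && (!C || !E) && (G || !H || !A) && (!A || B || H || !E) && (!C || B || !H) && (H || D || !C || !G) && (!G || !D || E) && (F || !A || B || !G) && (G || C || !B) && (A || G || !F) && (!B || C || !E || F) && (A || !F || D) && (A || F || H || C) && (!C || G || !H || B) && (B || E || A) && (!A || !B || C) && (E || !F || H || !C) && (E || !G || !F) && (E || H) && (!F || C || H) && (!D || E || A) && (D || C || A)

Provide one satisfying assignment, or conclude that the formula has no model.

A ↦ false; B ↦ false; C ↦ false; D ↦ true; E ↦ true; F ↦ true; G ↦ true; H ↦ true

Suppose C = false.
Suppose G = true.
Suppose D = true.
Unit clause (E) forces E = true.
Suppose B = false.
Suppose A = false.
Suppose F = true.
Unit clause (H) forces H = true.
Every clause now holds.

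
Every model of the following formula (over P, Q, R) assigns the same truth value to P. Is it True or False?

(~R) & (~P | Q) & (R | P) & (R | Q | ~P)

Suppose P = 0.
(~R) alone gives R = 0.
Now (R) is unsatisfied and unit — conflict.
So every satisfying assignment has P = True.

True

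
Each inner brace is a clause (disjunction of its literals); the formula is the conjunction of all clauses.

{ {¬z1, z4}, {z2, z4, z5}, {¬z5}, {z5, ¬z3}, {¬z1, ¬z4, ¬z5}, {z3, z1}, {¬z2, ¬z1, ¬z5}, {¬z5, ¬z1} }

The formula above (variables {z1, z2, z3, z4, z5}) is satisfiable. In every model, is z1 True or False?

True

Suppose z1 = False.
The clause (¬z5) is unit, so z5 = False.
The clause (¬z3) is unit, so z3 = False.
But (z3) is also a unit clause — contradiction.
So every satisfying assignment has z1 = True.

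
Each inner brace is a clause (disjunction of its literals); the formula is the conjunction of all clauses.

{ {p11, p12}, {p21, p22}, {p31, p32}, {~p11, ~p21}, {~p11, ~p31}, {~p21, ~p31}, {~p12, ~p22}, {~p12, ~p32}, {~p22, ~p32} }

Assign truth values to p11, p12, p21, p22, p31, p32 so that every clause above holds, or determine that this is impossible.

UNSATISFIABLE

Branch on p11: set p11 = 1.
(~p21) alone gives p21 = 0.
(p22) alone gives p22 = 1.
(~p31) alone gives p31 = 0.
(p32) alone gives p32 = 1.
But (~p32) is also a unit clause — contradiction.
So p11 must be the other value — set p11 = 0.
(p12) alone gives p12 = 1.
(~p22) alone gives p22 = 0.
(p21) alone gives p21 = 1.
(~p31) alone gives p31 = 0.
(p32) alone gives p32 = 1.
But (~p32) is also a unit clause — contradiction.
Neither p11 = 1 nor p11 = 0 works.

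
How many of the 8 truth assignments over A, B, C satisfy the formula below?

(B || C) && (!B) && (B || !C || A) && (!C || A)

1

There are 2^3 = 8 truth assignments over (A, B, C).
Check each against the 4 clauses (columns in the order A, B, C):
  F F F  ✗ fails (B || C)
  F F T  ✗ fails (B || !C || A)
  F T F  ✗ fails (!B)
  F T T  ✗ fails (!B)
  T F F  ✗ fails (B || C)
  T F T  ✓ satisfies all
  T T F  ✗ fails (!B)
  T T T  ✗ fails (!B)
1 of the 8 rows is a model.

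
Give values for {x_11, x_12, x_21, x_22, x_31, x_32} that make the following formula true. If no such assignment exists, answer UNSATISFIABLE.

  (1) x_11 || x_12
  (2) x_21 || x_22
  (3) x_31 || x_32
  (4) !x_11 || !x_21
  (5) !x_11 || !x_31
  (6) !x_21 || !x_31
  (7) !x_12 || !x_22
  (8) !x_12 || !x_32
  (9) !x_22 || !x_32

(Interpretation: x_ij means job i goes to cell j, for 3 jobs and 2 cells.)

Try x_11 = true.
The clause (!x_21) is unit, so x_21 = false.
The clause (x_22) is unit, so x_22 = true.
The clause (!x_31) is unit, so x_31 = false.
The clause (x_32) is unit, so x_32 = true.
That conflicts with the unit clause (!x_32).
Backtrack on x_11: now try x_11 = false.
The clause (x_12) is unit, so x_12 = true.
The clause (!x_22) is unit, so x_22 = false.
The clause (x_21) is unit, so x_21 = true.
The clause (!x_31) is unit, so x_31 = false.
The clause (x_32) is unit, so x_32 = true.
That conflicts with the unit clause (!x_32).
Both values of x_11 lead to a conflict.

UNSATISFIABLE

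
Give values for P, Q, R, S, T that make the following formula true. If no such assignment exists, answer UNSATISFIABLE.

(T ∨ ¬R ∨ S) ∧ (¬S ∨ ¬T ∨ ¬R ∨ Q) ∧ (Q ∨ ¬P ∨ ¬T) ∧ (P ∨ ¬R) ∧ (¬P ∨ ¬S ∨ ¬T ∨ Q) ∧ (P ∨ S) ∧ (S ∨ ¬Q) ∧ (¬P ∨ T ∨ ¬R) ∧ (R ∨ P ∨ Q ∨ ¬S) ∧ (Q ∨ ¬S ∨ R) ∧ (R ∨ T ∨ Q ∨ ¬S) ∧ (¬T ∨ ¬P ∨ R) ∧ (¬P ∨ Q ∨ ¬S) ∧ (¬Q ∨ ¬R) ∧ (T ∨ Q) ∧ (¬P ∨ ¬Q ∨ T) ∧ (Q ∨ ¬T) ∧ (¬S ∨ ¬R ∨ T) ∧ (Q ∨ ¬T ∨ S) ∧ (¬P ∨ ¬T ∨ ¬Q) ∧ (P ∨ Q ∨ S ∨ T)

P=False,  Q=True,  R=False,  S=True,  T=True

Branch on P: set P = False.
(¬R) alone gives R = False.
(S) alone gives S = True.
(Q) alone gives Q = True.
All clauses hold; T can take either value.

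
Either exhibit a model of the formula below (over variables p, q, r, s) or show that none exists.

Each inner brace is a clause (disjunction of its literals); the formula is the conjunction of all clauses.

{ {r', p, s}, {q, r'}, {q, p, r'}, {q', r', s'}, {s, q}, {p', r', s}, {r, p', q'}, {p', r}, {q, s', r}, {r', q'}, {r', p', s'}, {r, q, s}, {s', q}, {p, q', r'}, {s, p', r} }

Branch on q: set q = 1.
Unit clause (r') forces r = 0.
Unit clause (p') forces p = 0.
No clause remains; s is free.

p ↦ 0; q ↦ 1; r ↦ 0; s ↦ 1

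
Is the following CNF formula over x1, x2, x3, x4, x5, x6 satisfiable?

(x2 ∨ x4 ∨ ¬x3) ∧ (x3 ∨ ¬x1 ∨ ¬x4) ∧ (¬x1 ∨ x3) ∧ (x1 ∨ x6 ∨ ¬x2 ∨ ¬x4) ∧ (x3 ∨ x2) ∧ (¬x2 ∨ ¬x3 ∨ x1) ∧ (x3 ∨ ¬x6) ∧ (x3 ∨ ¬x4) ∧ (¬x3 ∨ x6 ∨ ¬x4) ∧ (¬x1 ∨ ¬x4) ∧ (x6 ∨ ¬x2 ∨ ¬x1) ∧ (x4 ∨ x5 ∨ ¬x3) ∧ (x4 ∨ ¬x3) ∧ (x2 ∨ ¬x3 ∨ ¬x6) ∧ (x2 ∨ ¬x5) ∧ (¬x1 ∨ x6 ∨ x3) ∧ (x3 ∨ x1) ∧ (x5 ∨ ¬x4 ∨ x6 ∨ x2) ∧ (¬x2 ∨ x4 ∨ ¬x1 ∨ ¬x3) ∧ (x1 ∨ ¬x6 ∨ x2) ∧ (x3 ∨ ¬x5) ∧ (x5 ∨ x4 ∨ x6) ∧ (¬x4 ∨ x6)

No

Suppose x1 = False.
From the singleton clause (x3), x3 = True.
From the singleton clause (¬x2), x2 = False.
From the singleton clause (x4), x4 = True.
From the singleton clause (x6), x6 = True.
But (¬x6) is also a unit clause — contradiction.
Undo x1 and try x1 = True.
From the singleton clause (x3), x3 = True.
From the singleton clause (¬x4), x4 = False.
But (x4) is also a unit clause — contradiction.
Either choice for x1 ends in contradiction.
No assignment satisfies every clause.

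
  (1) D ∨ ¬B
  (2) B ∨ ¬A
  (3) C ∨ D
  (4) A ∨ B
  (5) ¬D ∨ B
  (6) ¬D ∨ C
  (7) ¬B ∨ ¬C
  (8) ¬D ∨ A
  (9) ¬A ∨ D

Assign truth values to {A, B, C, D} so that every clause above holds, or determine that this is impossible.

Case D = True:
The clause (B) is unit, so B = True.
The clause (C) is unit, so C = True.
But (¬C) is also a unit clause — contradiction.
That branch fails; take D = False instead.
The clause (¬B) is unit, so B = False.
The clause (¬A) is unit, so A = False.
But (A) is also a unit clause — contradiction.
Both values of D lead to a conflict.

UNSATISFIABLE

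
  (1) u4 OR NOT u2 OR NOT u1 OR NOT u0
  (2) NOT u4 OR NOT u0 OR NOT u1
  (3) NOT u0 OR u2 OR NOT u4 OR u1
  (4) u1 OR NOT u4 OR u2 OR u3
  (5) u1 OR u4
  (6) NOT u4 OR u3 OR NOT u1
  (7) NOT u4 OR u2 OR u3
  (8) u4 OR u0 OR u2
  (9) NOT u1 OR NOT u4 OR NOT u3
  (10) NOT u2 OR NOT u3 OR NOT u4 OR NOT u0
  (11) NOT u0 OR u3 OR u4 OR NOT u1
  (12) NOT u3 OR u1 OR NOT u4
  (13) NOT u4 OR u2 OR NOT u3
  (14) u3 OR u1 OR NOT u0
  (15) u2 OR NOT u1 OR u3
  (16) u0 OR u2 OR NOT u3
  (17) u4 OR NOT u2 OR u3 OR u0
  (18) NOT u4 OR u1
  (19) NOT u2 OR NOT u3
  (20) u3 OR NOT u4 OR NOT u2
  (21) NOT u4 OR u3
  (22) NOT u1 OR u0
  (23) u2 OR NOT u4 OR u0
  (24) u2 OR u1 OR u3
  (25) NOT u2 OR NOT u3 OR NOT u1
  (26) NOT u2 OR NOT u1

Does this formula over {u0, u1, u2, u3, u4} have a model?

Satisfiable

Branch on u1: set u1 = true.
The clause (u0) is unit, so u0 = true.
The clause (NOT u4) is unit, so u4 = false.
The clause (NOT u2) is unit, so u2 = false.
The clause (u3) is unit, so u3 = true.
This assignment satisfies each clause.
A satisfying assignment: u0 ↦ true, u1 ↦ true, u2 ↦ false, u3 ↦ true, u4 ↦ false.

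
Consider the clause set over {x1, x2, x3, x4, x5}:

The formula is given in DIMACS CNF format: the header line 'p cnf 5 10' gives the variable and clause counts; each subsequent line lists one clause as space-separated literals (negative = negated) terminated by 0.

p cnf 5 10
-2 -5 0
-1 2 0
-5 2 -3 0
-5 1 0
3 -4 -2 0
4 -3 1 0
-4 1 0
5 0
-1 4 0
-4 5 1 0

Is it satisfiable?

The clause (x5) is unit, so x5 = True.
The clause (¬x2) is unit, so x2 = False.
The clause (¬x1) is unit, so x1 = False.
Now (x1) is unsatisfied and unit — conflict.
No assignment satisfies every clause.

No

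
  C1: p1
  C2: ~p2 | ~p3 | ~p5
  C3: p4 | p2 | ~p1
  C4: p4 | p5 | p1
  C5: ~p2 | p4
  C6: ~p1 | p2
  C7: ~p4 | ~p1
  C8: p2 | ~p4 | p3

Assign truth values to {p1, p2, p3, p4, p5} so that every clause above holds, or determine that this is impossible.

UNSATISFIABLE

Unit clause (p1) forces p1 = 1.
Unit clause (p2) forces p2 = 1.
Unit clause (p4) forces p4 = 1.
Now (~p4) is unsatisfied and unit — conflict.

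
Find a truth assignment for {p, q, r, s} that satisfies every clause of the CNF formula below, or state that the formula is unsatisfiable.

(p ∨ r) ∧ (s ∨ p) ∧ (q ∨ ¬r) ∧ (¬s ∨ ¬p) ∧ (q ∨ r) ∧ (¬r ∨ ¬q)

Try p = True.
The clause (¬s) is unit, so s = False.
Try q = True.
The clause (¬r) is unit, so r = False.
This assignment satisfies each clause.

p=True; q=True; r=False; s=False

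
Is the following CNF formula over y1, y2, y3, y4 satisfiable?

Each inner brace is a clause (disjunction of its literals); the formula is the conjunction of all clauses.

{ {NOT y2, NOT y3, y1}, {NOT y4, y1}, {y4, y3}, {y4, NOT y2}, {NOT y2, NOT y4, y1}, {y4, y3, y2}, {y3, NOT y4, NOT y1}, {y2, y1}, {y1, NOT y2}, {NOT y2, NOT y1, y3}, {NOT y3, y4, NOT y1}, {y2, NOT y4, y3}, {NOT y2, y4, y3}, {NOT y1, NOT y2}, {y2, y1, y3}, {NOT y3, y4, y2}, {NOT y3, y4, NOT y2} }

Suppose y4 = true.
From the singleton clause (y1), y1 = true.
From the singleton clause (y3), y3 = true.
From the singleton clause (NOT y2), y2 = false.
All clauses are satisfied.
A satisfying assignment: y1: true; y2: false; y3: true; y4: true.

Yes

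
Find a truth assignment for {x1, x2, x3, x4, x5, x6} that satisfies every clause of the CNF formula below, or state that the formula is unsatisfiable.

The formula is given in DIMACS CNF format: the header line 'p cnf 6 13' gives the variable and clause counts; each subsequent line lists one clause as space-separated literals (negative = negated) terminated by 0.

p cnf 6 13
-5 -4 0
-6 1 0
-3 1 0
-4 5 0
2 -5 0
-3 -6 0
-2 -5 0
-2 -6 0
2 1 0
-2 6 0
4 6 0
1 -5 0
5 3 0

Suppose x5 = False.
From the singleton clause (¬x4), x4 = False.
From the singleton clause (x6), x6 = True.
From the singleton clause (x1), x1 = True.
From the singleton clause (¬x3), x3 = False.
That conflicts with the unit clause (x3).
Undo x5 and try x5 = True.
From the singleton clause (¬x4), x4 = False.
From the singleton clause (x2), x2 = True.
That conflicts with the unit clause (¬x2).
Both values of x5 lead to a conflict.

UNSATISFIABLE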